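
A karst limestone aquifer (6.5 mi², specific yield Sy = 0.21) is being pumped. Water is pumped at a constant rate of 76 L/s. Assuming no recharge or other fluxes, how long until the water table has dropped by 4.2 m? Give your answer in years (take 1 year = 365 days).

A = 6.5 mi² = 1.683 × 10^7 m²
ΔV = Sy × A × Δh = 0.21 × 1.683 × 10^7 × 4.2 = 1.485 × 10^7 m³
Q = 76 L/s = 6566 m³/d
t = ΔV / Q = 1.485 × 10^7 m³ / 6566 m³/d = 2261 d
t = 2261 d ≈ 6.195 years

t ≈ 6.2 years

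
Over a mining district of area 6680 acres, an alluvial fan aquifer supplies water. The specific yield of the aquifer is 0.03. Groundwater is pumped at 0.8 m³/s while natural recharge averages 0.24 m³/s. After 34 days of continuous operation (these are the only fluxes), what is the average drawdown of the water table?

A = 6680 acres = 2.703 × 10^7 m²
Net abstraction = 0.8 − 0.24 = 0.56 m³/s
Q_net = 0.56 m³/s = 48380 m³/d
ΔV = Q × t = 48380 m³/d × 34 d = 1.645 × 10^6 m³
Δh = ΔV / (Sy × A) = 1.645 × 10^6 / (0.03 × 2.703 × 10^7) = 2.028 m

Δh ≈ 2.03 m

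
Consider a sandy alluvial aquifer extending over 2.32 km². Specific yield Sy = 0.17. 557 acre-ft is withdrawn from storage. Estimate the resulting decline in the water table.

A = 2.32 km² = 2.32 × 10^6 m²
ΔV = 557 acre-ft = 6.87 × 10^5 m³
Δh = ΔV / (Sy × A) = 6.87 × 10^5 m³ / (0.17 × 2.32 × 10^6 m²) = 1.742 m

Δh ≈ 1.74 m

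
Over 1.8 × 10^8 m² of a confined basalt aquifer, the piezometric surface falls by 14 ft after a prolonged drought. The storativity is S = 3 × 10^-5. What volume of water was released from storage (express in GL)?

ΔV ≈ 0.023 GL

Δh = 14 ft = 4.267 m
ΔV = S × A × Δh = 3 × 10^-5 × 1.8 × 10^8 m² × 4.267 m = 23040 m³
ΔV = 23040 m³ = 0.02304 GL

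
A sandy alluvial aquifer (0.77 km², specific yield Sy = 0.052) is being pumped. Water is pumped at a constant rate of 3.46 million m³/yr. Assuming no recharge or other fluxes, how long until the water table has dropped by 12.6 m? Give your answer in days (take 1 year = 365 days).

A = 0.77 km² = 7.7 × 10^5 m²
ΔV = Sy × A × Δh = 0.052 × 7.7 × 10^5 × 12.6 = 5.045 × 10^5 m³
Q = 3.46 million m³/yr = 9479 m³/d
t = ΔV / Q = 5.045 × 10^5 m³ / 9479 m³/d = 53.22 d

t ≈ 53.2 days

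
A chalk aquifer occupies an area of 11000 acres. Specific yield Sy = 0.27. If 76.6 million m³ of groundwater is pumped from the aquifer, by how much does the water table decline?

Δh ≈ 6.37 m

A = 11000 acres = 4.452 × 10^7 m²
ΔV = 76.6 million m³ = 7.66 × 10^7 m³
Δh = ΔV / (Sy × A) = 7.66 × 10^7 m³ / (0.27 × 4.452 × 10^7 m²) = 6.373 m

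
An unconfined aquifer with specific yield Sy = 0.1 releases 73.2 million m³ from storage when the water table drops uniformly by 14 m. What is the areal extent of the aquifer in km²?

A ≈ 52.3 km²

ΔV = 73.2 million m³ = 7.32 × 10^7 m³
A = ΔV / (Sy × Δh) = 7.32 × 10^7 / (0.1 × 14) = 5.229 × 10^7 m²
A = 5.229 × 10^7 m² = 52.29 km²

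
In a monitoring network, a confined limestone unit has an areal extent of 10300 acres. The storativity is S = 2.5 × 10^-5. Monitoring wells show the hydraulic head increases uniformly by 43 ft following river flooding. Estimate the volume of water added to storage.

A = 10300 acres = 4.168 × 10^7 m²
Δh = 43 ft = 13.11 m
ΔV = S × A × Δh = 2.5 × 10^-5 × 4.168 × 10^7 m² × 13.11 m = 13660 m³

ΔV ≈ 13700 m³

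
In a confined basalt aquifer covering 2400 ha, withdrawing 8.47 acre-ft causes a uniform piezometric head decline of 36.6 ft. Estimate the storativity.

A = 2400 ha = 2.4 × 10^7 m²
Δh = 36.6 ft = 11.16 m
ΔV = 8.47 acre-ft = 10450 m³
S = ΔV / (A × Δh) = 10450 m³ / (2.4 × 10^7 m² × 11.16 m) = 3.902 × 10^-5

S ≈ 3.9 × 10^-5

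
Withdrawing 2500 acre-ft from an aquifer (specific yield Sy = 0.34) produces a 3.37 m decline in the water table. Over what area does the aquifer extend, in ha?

A ≈ 269 ha

ΔV = 2500 acre-ft = 3.084 × 10^6 m³
A = ΔV / (Sy × Δh) = 3.084 × 10^6 / (0.34 × 3.37) = 2.691 × 10^6 m²
A = 2.691 × 10^6 m² = 269.1 ha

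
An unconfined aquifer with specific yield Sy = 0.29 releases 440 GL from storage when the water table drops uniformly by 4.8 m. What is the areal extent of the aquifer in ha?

A ≈ 31600 ha

ΔV = 440 GL = 4.4 × 10^8 m³
A = ΔV / (Sy × Δh) = 4.4 × 10^8 / (0.29 × 4.8) = 3.161 × 10^8 m²
A = 3.161 × 10^8 m² = 31610 ha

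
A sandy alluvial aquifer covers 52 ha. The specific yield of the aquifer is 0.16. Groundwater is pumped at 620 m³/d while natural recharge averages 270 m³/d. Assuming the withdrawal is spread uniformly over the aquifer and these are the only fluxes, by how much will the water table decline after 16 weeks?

A = 52 ha = 5.2 × 10^5 m²
Net abstraction = 620 − 270 = 350 m³/d
t = 16 weeks = 112 d
ΔV = Q × t = 350 m³/d × 112 d = 39200 m³
Δh = ΔV / (Sy × A) = 39200 / (0.16 × 5.2 × 10^5) = 0.4712 m

Δh ≈ 0.471 m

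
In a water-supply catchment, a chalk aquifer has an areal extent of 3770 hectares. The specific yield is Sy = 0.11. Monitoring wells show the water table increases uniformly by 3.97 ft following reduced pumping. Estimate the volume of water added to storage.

A = 3770 hectares = 3.77 × 10^7 m²
Δh = 3.97 ft = 1.21 m
ΔV = Sy × A × Δh = 0.11 × 3.77 × 10^7 m² × 1.21 m = 5.018 × 10^6 m³

ΔV ≈ 5.02 × 10^6 m³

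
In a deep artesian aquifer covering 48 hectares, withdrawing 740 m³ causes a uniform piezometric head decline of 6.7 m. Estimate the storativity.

S ≈ 2.3 × 10^-4

A = 48 hectares = 4.8 × 10^5 m²
S = ΔV / (A × Δh) = 740 m³ / (4.8 × 10^5 m² × 6.7 m) = 2.301 × 10^-4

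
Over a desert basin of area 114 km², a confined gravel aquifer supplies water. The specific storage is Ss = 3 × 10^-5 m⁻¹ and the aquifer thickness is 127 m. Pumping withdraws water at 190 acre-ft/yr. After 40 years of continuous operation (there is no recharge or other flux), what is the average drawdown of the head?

S = Ss × b = 3 × 10^-5 m⁻¹ × 127 m = 3.81 × 10^-3
A = 114 km² = 1.14 × 10^8 m²
Q = 190 acre-ft/yr = 642.1 m³/d
t = 40 years = 14600 d
ΔV = Q × t = 642.1 m³/d × 14600 d = 9.374 × 10^6 m³
Δh = ΔV / (S × A) = 9.374 × 10^6 / (0.00381 × 1.14 × 10^8) = 21.58 m

Δh ≈ 21.6 m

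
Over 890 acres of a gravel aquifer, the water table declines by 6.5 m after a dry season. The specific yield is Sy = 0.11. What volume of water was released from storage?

A = 890 acres = 3.602 × 10^6 m²
ΔV = Sy × A × Δh = 0.11 × 3.602 × 10^6 m² × 6.5 m = 2.575 × 10^6 m³

ΔV ≈ 2.58 × 10^6 m³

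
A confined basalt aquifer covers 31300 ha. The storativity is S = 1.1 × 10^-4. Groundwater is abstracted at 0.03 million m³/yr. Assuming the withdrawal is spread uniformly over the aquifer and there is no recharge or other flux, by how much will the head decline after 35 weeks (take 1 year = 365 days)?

A = 31300 ha = 3.13 × 10^8 m²
Q = 0.03 million m³/yr = 82.19 m³/d
t = 35 weeks = 245 d
ΔV = Q × t = 82.19 m³/d × 245 d = 20140 m³
Δh = ΔV / (S × A) = 20140 / (1.1 × 10^-4 × 3.13 × 10^8) = 0.5849 m

Δh ≈ 0.585 m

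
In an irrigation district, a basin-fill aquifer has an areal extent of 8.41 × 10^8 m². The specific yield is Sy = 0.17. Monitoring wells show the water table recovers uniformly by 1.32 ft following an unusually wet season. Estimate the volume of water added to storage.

Δh = 1.32 ft = 0.4023 m
ΔV = Sy × A × Δh = 0.17 × 8.41 × 10^8 m² × 0.4023 m = 5.752 × 10^7 m³

ΔV ≈ 5.75 × 10^7 m³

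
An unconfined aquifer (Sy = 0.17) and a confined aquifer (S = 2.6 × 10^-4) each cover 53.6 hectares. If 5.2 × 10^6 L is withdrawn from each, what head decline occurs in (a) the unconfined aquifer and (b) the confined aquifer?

A = 53.6 hectares = 5.36 × 10^5 m²
ΔV = 5.2 × 10^6 L = 5200 m³
Unconfined: Δh_u = ΔV/(Sy·A) = 5200/(0.17 × 5.36 × 10^5) = 0.05707 m
Confined: Δh_c = ΔV/(S·A) = 5200/(2.6 × 10^-4 × 5.36 × 10^5) = 37.31 m

Δh_u ≈ 0.0571 m; Δh_c ≈ 37.3 m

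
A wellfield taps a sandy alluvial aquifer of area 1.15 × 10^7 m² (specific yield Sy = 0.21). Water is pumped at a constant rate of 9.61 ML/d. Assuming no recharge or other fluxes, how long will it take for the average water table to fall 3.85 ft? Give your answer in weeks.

t ≈ 42.1 weeks

Δh = 3.85 ft = 1.173 m
ΔV = Sy × A × Δh = 0.21 × 1.15 × 10^7 × 1.173 = 2.834 × 10^6 m³
Q = 9.61 ML/d = 9610 m³/d
t = ΔV / Q = 2.834 × 10^6 m³ / 9610 m³/d = 294.9 d
t = 294.9 d ≈ 42.13 weeks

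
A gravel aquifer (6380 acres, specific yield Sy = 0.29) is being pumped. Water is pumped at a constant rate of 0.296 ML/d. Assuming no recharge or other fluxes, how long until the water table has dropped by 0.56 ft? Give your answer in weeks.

A = 6380 acres = 2.582 × 10^7 m²
Δh = 0.56 ft = 0.1707 m
ΔV = Sy × A × Δh = 0.29 × 2.582 × 10^7 × 0.1707 = 1.278 × 10^6 m³
Q = 0.296 ML/d = 296 m³/d
t = ΔV / Q = 1.278 × 10^6 m³ / 296 m³/d = 4318 d
t = 4318 d ≈ 616.8 weeks

t ≈ 617 weeks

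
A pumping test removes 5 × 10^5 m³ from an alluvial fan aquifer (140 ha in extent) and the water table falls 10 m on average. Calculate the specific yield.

A = 140 ha = 1.4 × 10^6 m²
Sy = ΔV / (A × Δh) = 5 × 10^5 m³ / (1.4 × 10^6 m² × 10 m) = 0.03571

Sy ≈ 0.036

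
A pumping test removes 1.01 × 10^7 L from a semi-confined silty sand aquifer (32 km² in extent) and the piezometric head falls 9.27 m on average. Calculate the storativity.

A = 32 km² = 3.2 × 10^7 m²
ΔV = 1.01 × 10^7 L = 10100 m³
S = ΔV / (A × Δh) = 10100 m³ / (3.2 × 10^7 m² × 9.27 m) = 3.405 × 10^-5

S ≈ 3.4 × 10^-5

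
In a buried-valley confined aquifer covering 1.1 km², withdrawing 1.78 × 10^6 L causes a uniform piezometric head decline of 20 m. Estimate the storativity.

S ≈ 8.1 × 10^-5

A = 1.1 km² = 1.1 × 10^6 m²
ΔV = 1.78 × 10^6 L = 1780 m³
S = ΔV / (A × Δh) = 1780 m³ / (1.1 × 10^6 m² × 20 m) = 8.091 × 10^-5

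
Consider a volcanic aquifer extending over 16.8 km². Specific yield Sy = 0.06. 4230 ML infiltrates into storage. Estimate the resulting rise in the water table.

Δh ≈ 4.2 m

A = 16.8 km² = 1.68 × 10^7 m²
ΔV = 4230 ML = 4.23 × 10^6 m³
Δh = ΔV / (Sy × A) = 4.23 × 10^6 m³ / (0.06 × 1.68 × 10^7 m²) = 4.196 m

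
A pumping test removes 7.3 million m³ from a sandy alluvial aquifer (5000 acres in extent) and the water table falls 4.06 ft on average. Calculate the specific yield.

A = 5000 acres = 2.023 × 10^7 m²
Δh = 4.06 ft = 1.237 m
ΔV = 7.3 million m³ = 7.3 × 10^6 m³
Sy = ΔV / (A × Δh) = 7.3 × 10^6 m³ / (2.023 × 10^7 m² × 1.237 m) = 0.2915

Sy ≈ 0.29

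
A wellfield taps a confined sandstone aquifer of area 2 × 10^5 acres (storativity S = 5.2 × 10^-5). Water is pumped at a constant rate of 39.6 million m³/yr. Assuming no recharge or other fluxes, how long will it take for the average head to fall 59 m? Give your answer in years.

A = 2 × 10^5 acres = 8.094 × 10^8 m²
ΔV = S × A × Δh = 5.2 × 10^-5 × 8.094 × 10^8 × 59 = 2.483 × 10^6 m³
Q = 39.6 million m³/yr = 1.085 × 10^5 m³/d
t = ΔV / Q = 2.483 × 10^6 m³ / 1.085 × 10^5 m³/d = 22.89 d
t = 22.89 d ≈ 0.06271 years

t ≈ 0.0627 years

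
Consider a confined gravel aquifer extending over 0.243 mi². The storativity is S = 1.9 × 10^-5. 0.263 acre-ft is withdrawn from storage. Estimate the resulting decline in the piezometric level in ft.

A = 0.243 mi² = 6.294 × 10^5 m²
ΔV = 0.263 acre-ft = 324.4 m³
Δh = ΔV / (S × A) = 324.4 m³ / (1.9 × 10^-5 × 6.294 × 10^5 m²) = 27.13 m
Δh = 27.13 m = 89.01 ft

Δh ≈ 89 ft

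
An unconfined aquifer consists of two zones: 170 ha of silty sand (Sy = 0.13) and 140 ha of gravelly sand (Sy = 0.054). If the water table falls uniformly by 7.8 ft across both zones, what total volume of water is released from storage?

A₁ = 170 ha = 1.7 × 10^6 m²; A₂ = 140 ha = 1.4 × 10^6 m²
Δh = 7.8 ft = 2.377 m
ΔV₁ = 0.13 × 1.7 × 10^6 × 2.377 = 5.254 × 10^5 m³
ΔV₂ = 0.054 × 1.4 × 10^6 × 2.377 = 1.797 × 10^5 m³
ΔV = ΔV₁ + ΔV₂ = 7.051 × 10^5 m³

ΔV ≈ 7.05 × 10^5 m³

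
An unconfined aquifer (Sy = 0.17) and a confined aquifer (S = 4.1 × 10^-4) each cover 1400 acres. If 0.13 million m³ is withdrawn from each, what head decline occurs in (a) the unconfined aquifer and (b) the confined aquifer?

Δh_u ≈ 0.135 m; Δh_c ≈ 56 m

A = 1400 acres = 5.666 × 10^6 m²
ΔV = 0.13 million m³ = 1.3 × 10^5 m³
Unconfined: Δh_u = ΔV/(Sy·A) = 1.3 × 10^5/(0.17 × 5.666 × 10^6) = 0.135 m
Confined: Δh_c = ΔV/(S·A) = 1.3 × 10^5/(4.1 × 10^-4 × 5.666 × 10^6) = 55.96 m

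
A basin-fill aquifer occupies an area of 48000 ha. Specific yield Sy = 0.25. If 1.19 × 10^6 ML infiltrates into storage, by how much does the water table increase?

Δh ≈ 9.92 m

A = 48000 ha = 4.8 × 10^8 m²
ΔV = 1.19 × 10^6 ML = 1.19 × 10^9 m³
Δh = ΔV / (Sy × A) = 1.19 × 10^9 m³ / (0.25 × 4.8 × 10^8 m²) = 9.917 m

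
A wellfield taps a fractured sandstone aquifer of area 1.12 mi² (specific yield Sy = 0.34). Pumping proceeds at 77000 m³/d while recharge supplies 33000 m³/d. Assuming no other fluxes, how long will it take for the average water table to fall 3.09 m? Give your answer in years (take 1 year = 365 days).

t ≈ 0.19 years

A = 1.12 mi² = 2.901 × 10^6 m²
ΔV = Sy × A × Δh = 0.34 × 2.901 × 10^6 × 3.09 = 3.048 × 10^6 m³
Net withdrawal = 77000 − 33000 = 44000 m³/d
t = ΔV / Q = 3.048 × 10^6 m³ / 44000 m³/d = 69.26 d
t = 69.26 d ≈ 0.1898 years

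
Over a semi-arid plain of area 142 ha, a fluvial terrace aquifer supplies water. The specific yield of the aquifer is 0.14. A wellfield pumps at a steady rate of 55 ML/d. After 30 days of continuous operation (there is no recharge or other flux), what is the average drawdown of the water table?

Δh ≈ 8.3 m

A = 142 ha = 1.42 × 10^6 m²
Q = 55 ML/d = 55000 m³/d
ΔV = Q × t = 55000 m³/d × 30 d = 1.65 × 10^6 m³
Δh = ΔV / (Sy × A) = 1.65 × 10^6 / (0.14 × 1.42 × 10^6) = 8.3 m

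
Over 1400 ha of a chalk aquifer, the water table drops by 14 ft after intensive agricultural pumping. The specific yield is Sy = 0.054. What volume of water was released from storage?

A = 1400 ha = 1.4 × 10^7 m²
Δh = 14 ft = 4.267 m
ΔV = Sy × A × Δh = 0.054 × 1.4 × 10^7 m² × 4.267 m = 3.226 × 10^6 m³

ΔV ≈ 3.23 × 10^6 m³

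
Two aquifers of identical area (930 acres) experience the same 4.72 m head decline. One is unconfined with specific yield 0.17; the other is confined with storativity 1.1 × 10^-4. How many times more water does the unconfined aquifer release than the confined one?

ΔV_u / ΔV_c ≈ 1550

A = 930 acres = 3.764 × 10^6 m²
Unconfined: ΔV_u = Sy × A × Δh = 0.17 × 3.764 × 10^6 × 4.72 = 3.02 × 10^6 m³
Confined: ΔV_c = S × A × Δh = 1.1 × 10^-4 × 3.764 × 10^6 × 4.72 = 1954 m³
Ratio = ΔV_u / ΔV_c = Sy / S = 0.17 / 1.1 × 10^-4 = 1545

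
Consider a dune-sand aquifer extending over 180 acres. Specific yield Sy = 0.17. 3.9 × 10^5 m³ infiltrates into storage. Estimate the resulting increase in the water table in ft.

A = 180 acres = 7.284 × 10^5 m²
Δh = ΔV / (Sy × A) = 3.9 × 10^5 m³ / (0.17 × 7.284 × 10^5 m²) = 3.149 m
Δh = 3.149 m = 10.33 ft

Δh ≈ 10.3 ft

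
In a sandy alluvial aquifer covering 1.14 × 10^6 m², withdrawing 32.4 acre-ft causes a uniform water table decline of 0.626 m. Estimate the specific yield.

Sy ≈ 0.056

ΔV = 32.4 acre-ft = 39960 m³
Sy = ΔV / (A × Δh) = 39960 m³ / (1.14 × 10^6 m² × 0.626 m) = 0.056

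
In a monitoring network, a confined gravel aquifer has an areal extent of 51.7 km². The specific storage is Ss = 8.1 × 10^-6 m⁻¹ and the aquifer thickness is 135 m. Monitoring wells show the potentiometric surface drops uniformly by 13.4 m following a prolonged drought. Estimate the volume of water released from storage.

ΔV ≈ 7.58 × 10^5 m³

S = Ss × b = 8.1 × 10^-6 m⁻¹ × 135 m = 1.094 × 10^-3
A = 51.7 km² = 5.17 × 10^7 m²
ΔV = S × A × Δh = 0.001094 × 5.17 × 10^7 m² × 13.4 m = 7.576 × 10^5 m³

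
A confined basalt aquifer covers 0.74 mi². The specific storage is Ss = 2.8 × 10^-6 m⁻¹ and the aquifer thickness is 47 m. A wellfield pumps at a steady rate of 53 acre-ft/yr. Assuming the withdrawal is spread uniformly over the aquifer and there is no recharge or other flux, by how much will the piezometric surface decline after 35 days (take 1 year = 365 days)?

Δh ≈ 24.9 m

S = Ss × b = 2.8 × 10^-6 m⁻¹ × 47 m = 1.316 × 10^-4
A = 0.74 mi² = 1.917 × 10^6 m²
Q = 53 acre-ft/yr = 179.1 m³/d
ΔV = Q × t = 179.1 m³/d × 35 d = 6269 m³
Δh = ΔV / (S × A) = 6269 / (1.316 × 10^-4 × 1.917 × 10^6) = 24.85 m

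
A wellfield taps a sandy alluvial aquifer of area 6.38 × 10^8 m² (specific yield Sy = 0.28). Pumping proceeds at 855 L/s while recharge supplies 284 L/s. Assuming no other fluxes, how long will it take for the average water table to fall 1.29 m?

ΔV = Sy × A × Δh = 0.28 × 6.38 × 10^8 × 1.29 = 2.304 × 10^8 m³
Net withdrawal = 855 − 284 = 571 L/s = 49330 m³/d
t = ΔV / Q = 2.304 × 10^8 m³ / 49330 m³/d = 4671 d

t ≈ 4670 days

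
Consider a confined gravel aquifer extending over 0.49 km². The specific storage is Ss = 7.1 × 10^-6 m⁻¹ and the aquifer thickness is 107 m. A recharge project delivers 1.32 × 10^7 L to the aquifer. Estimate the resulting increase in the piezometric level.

S = Ss × b = 7.1 × 10^-6 m⁻¹ × 107 m = 7.597 × 10^-4
A = 0.49 km² = 4.9 × 10^5 m²
ΔV = 1.32 × 10^7 L = 13200 m³
Δh = ΔV / (S × A) = 13200 m³ / (7.597 × 10^-4 × 4.9 × 10^5 m²) = 35.46 m

Δh ≈ 35.5 m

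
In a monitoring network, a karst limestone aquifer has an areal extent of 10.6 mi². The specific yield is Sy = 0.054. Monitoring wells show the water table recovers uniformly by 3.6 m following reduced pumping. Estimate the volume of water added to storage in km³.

A = 10.6 mi² = 2.745 × 10^7 m²
ΔV = Sy × A × Δh = 0.054 × 2.745 × 10^7 m² × 3.6 m = 5.337 × 10^6 m³
ΔV = 5.337 × 10^6 m³ = 0.005337 km³

ΔV ≈ 0.00534 km³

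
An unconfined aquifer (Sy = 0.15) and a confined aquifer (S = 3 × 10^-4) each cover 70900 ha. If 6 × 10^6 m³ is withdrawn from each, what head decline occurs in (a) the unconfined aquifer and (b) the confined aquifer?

A = 70900 ha = 7.09 × 10^8 m²
Unconfined: Δh_u = ΔV/(Sy·A) = 6 × 10^6/(0.15 × 7.09 × 10^8) = 0.05642 m
Confined: Δh_c = ΔV/(S·A) = 6 × 10^6/(3 × 10^-4 × 7.09 × 10^8) = 28.21 m

Δh_u ≈ 0.0564 m; Δh_c ≈ 28.2 m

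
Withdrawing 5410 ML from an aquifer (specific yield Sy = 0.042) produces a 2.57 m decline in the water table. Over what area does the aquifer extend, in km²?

ΔV = 5410 ML = 5.41 × 10^6 m³
A = ΔV / (Sy × Δh) = 5.41 × 10^6 / (0.042 × 2.57) = 5.012 × 10^7 m²
A = 5.012 × 10^7 m² = 50.12 km²

A ≈ 50.1 km²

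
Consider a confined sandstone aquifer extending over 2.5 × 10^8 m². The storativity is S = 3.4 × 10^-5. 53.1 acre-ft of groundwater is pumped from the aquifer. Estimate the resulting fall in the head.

ΔV = 53.1 acre-ft = 65500 m³
Δh = ΔV / (S × A) = 65500 m³ / (3.4 × 10^-5 × 2.5 × 10^8 m²) = 7.706 m

Δh ≈ 7.71 m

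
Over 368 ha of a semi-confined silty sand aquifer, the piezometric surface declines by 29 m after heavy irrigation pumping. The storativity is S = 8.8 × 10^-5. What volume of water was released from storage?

ΔV ≈ 9390 m³

A = 368 ha = 3.68 × 10^6 m²
ΔV = S × A × Δh = 8.8 × 10^-5 × 3.68 × 10^6 m² × 29 m = 9391 m³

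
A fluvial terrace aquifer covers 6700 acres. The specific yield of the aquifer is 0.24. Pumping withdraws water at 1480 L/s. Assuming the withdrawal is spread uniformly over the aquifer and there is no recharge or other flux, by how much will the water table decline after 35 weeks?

A = 6700 acres = 2.711 × 10^7 m²
Q = 1480 L/s = 1.279 × 10^5 m³/d
t = 35 weeks = 245 d
ΔV = Q × t = 1.279 × 10^5 m³/d × 245 d = 3.133 × 10^7 m³
Δh = ΔV / (Sy × A) = 3.133 × 10^7 / (0.24 × 2.711 × 10^7) = 4.814 m

Δh ≈ 4.81 m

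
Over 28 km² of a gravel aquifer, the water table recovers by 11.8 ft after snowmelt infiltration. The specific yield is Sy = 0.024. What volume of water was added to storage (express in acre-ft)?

A = 28 km² = 2.8 × 10^7 m²
Δh = 11.8 ft = 3.597 m
ΔV = Sy × A × Δh = 0.024 × 2.8 × 10^7 m² × 3.597 m = 2.417 × 10^6 m³
ΔV = 2.417 × 10^6 m³ = 1959 acre-ft

ΔV ≈ 1960 acre-ft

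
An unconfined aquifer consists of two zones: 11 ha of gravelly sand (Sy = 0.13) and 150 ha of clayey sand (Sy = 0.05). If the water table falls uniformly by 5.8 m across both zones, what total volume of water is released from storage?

A₁ = 11 ha = 1.1 × 10^5 m²; A₂ = 150 ha = 1.5 × 10^6 m²
ΔV₁ = 0.13 × 1.1 × 10^5 × 5.8 = 82940 m³
ΔV₂ = 0.05 × 1.5 × 10^6 × 5.8 = 4.35 × 10^5 m³
ΔV = ΔV₁ + ΔV₂ = 5.179 × 10^5 m³

ΔV ≈ 5.18 × 10^5 m³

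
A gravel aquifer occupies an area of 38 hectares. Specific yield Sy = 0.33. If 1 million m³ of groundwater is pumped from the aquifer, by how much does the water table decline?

A = 38 hectares = 3.8 × 10^5 m²
ΔV = 1 million m³ = 1 × 10^6 m³
Δh = ΔV / (Sy × A) = 1 × 10^6 m³ / (0.33 × 3.8 × 10^5 m²) = 7.974 m

Δh ≈ 7.97 m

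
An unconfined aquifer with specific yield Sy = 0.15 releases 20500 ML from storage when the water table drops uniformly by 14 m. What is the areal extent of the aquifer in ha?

ΔV = 20500 ML = 2.05 × 10^7 m³
A = ΔV / (Sy × Δh) = 2.05 × 10^7 / (0.15 × 14) = 9.762 × 10^6 m²
A = 9.762 × 10^6 m² = 976.2 ha

A ≈ 976 ha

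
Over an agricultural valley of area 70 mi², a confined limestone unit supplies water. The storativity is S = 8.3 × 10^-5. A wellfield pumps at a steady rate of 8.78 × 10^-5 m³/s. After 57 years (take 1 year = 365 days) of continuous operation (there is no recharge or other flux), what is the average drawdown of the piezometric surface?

A = 70 mi² = 1.813 × 10^8 m²
Q = 8.78 × 10^-5 m³/s = 7.586 m³/d
t = 57 years = 20800 d
ΔV = Q × t = 7.586 m³/d × 20800 d = 1.578 × 10^5 m³
Δh = ΔV / (S × A) = 1.578 × 10^5 / (8.3 × 10^-5 × 1.813 × 10^8) = 10.49 m

Δh ≈ 10.5 m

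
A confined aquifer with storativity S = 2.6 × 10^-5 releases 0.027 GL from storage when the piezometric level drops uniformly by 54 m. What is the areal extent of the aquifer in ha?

A ≈ 1920 ha

ΔV = 0.027 GL = 27000 m³
A = ΔV / (S × Δh) = 27000 / (2.6 × 10^-5 × 54) = 1.923 × 10^7 m²
A = 1.923 × 10^7 m² = 1923 ha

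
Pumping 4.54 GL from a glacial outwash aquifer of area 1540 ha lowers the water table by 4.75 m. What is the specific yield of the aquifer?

Sy ≈ 0.062

A = 1540 ha = 1.54 × 10^7 m²
ΔV = 4.54 GL = 4.54 × 10^6 m³
Sy = ΔV / (A × Δh) = 4.54 × 10^6 m³ / (1.54 × 10^7 m² × 4.75 m) = 0.06206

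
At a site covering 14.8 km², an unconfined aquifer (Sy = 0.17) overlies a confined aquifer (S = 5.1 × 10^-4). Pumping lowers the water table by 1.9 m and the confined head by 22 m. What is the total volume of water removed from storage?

ΔV ≈ 4.95 × 10^6 m³

A = 14.8 km² = 1.48 × 10^7 m²
Unconfined: ΔV_u = Sy × A × Δh_u = 0.17 × 1.48 × 10^7 × 1.9 = 4.78 × 10^6 m³
Confined: ΔV_c = S × A × Δh_c = 5.1 × 10^-4 × 1.48 × 10^7 × 22 = 1.661 × 10^5 m³
Total ΔV = 4.78 × 10^6 + 1.661 × 10^5 = 4.946 × 10^6 m³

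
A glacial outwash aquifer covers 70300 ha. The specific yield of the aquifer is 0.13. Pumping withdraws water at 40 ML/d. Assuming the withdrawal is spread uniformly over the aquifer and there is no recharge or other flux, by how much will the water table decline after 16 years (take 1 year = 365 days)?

A = 70300 ha = 7.03 × 10^8 m²
Q = 40 ML/d = 40000 m³/d
t = 16 years = 5840 d
ΔV = Q × t = 40000 m³/d × 5840 d = 2.336 × 10^8 m³
Δh = ΔV / (Sy × A) = 2.336 × 10^8 / (0.13 × 7.03 × 10^8) = 2.556 m

Δh ≈ 2.56 m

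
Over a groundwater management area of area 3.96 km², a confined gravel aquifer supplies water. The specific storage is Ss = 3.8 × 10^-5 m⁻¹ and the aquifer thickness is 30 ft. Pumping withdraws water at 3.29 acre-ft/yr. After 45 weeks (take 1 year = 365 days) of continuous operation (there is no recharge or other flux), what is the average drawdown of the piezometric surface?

b = 30 ft = 9.144 m
S = Ss × b = 3.8 × 10^-5 m⁻¹ × 9.144 m = 3.475 × 10^-4
A = 3.96 km² = 3.96 × 10^6 m²
Q = 3.29 acre-ft/yr = 11.12 m³/d
t = 45 weeks = 315 d
ΔV = Q × t = 11.12 m³/d × 315 d = 3502 m³
Δh = ΔV / (S × A) = 3502 / (3.475 × 10^-4 × 3.96 × 10^6) = 2.545 m

Δh ≈ 2.55 m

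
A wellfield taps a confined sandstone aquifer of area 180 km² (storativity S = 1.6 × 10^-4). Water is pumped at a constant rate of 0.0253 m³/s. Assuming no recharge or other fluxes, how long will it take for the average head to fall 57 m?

t ≈ 751 days

A = 180 km² = 1.8 × 10^8 m²
ΔV = S × A × Δh = 1.6 × 10^-4 × 1.8 × 10^8 × 57 = 1.642 × 10^6 m³
Q = 0.0253 m³/s = 2186 m³/d
t = ΔV / Q = 1.642 × 10^6 m³ / 2186 m³/d = 751 d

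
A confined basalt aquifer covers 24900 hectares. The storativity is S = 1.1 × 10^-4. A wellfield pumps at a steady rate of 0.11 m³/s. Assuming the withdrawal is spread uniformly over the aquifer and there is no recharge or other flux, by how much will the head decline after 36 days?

A = 24900 hectares = 2.49 × 10^8 m²
Q = 0.11 m³/s = 9504 m³/d
ΔV = Q × t = 9504 m³/d × 36 d = 3.421 × 10^5 m³
Δh = ΔV / (S × A) = 3.421 × 10^5 / (1.1 × 10^-4 × 2.49 × 10^8) = 12.49 m

Δh ≈ 12.5 m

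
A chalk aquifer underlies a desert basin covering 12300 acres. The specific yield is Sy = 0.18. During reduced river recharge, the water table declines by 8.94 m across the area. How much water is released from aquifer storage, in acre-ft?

ΔV ≈ 64900 acre-ft

A = 12300 acres = 4.978 × 10^7 m²
ΔV = Sy × A × Δh = 0.18 × 4.978 × 10^7 m² × 8.94 m = 8.01 × 10^7 m³
ΔV = 8.01 × 10^7 m³ = 64940 acre-ft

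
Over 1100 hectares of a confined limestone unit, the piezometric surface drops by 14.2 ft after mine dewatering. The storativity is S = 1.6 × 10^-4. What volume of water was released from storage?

ΔV ≈ 7620 m³

A = 1100 hectares = 1.1 × 10^7 m²
Δh = 14.2 ft = 4.328 m
ΔV = S × A × Δh = 1.6 × 10^-4 × 1.1 × 10^7 m² × 4.328 m = 7618 m³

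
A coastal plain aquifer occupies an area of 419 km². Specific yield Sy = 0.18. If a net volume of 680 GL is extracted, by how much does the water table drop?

Δh ≈ 9.02 m

A = 419 km² = 4.19 × 10^8 m²
ΔV = 680 GL = 6.8 × 10^8 m³
Δh = ΔV / (Sy × A) = 6.8 × 10^8 m³ / (0.18 × 4.19 × 10^8 m²) = 9.016 m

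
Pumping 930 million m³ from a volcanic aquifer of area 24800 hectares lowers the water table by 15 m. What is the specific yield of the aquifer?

A = 24800 hectares = 2.48 × 10^8 m²
ΔV = 930 million m³ = 9.3 × 10^8 m³
Sy = ΔV / (A × Δh) = 9.3 × 10^8 m³ / (2.48 × 10^8 m² × 15 m) = 0.25

Sy ≈ 0.25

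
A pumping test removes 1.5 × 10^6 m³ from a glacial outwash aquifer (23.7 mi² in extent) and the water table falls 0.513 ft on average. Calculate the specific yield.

A = 23.7 mi² = 6.138 × 10^7 m²
Δh = 0.513 ft = 0.1564 m
Sy = ΔV / (A × Δh) = 1.5 × 10^6 m³ / (6.138 × 10^7 m² × 0.1564 m) = 0.1563

Sy ≈ 0.16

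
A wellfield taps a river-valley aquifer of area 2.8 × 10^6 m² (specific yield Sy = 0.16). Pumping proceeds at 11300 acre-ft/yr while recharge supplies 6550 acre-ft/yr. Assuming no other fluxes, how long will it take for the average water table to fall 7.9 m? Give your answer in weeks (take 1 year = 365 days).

ΔV = Sy × A × Δh = 0.16 × 2.8 × 10^6 × 7.9 = 3.539 × 10^6 m³
Net withdrawal = 11300 − 6550 = 4750 acre-ft/yr = 16050 m³/d
t = ΔV / Q = 3.539 × 10^6 m³ / 16050 m³/d = 220.5 d
t = 220.5 d ≈ 31.5 weeks

t ≈ 31.5 weeks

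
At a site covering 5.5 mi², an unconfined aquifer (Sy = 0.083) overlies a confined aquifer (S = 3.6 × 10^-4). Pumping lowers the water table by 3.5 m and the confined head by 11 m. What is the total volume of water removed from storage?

A = 5.5 mi² = 1.424 × 10^7 m²
Unconfined: ΔV_u = Sy × A × Δh_u = 0.083 × 1.424 × 10^7 × 3.5 = 4.138 × 10^6 m³
Confined: ΔV_c = S × A × Δh_c = 3.6 × 10^-4 × 1.424 × 10^7 × 11 = 56410 m³
Total ΔV = 4.138 × 10^6 + 56410 = 4.195 × 10^6 m³

ΔV ≈ 4.19 × 10^6 m³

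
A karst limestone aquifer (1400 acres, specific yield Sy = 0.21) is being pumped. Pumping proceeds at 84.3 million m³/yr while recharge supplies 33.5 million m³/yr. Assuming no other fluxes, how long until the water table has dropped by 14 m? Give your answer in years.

t ≈ 0.328 years

A = 1400 acres = 5.666 × 10^6 m²
ΔV = Sy × A × Δh = 0.21 × 5.666 × 10^6 × 14 = 1.666 × 10^7 m³
Net withdrawal = 84.3 − 33.5 = 50.8 million m³/yr = 1.392 × 10^5 m³/d
t = ΔV / Q = 1.666 × 10^7 m³ / 1.392 × 10^5 m³/d = 119.7 d
t = 119.7 d ≈ 0.3279 years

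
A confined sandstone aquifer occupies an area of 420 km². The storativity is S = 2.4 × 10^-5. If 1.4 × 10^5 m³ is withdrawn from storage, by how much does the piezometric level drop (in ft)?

Δh ≈ 45.6 ft

A = 420 km² = 4.2 × 10^8 m²
Δh = ΔV / (S × A) = 1.4 × 10^5 m³ / (2.4 × 10^-5 × 4.2 × 10^8 m²) = 13.89 m
Δh = 13.89 m = 45.57 ft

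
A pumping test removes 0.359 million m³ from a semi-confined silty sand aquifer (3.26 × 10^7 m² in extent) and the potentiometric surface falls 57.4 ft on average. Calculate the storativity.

S ≈ 6.3 × 10^-4

Δh = 57.4 ft = 17.5 m
ΔV = 0.359 million m³ = 3.59 × 10^5 m³
S = ΔV / (A × Δh) = 3.59 × 10^5 m³ / (3.26 × 10^7 m² × 17.5 m) = 6.294 × 10^-4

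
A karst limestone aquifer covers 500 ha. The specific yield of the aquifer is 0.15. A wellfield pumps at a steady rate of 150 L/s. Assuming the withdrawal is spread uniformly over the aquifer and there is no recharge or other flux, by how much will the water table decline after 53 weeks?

Δh ≈ 6.41 m

A = 500 ha = 5 × 10^6 m²
Q = 150 L/s = 12960 m³/d
t = 53 weeks = 371 d
ΔV = Q × t = 12960 m³/d × 371 d = 4.808 × 10^6 m³
Δh = ΔV / (Sy × A) = 4.808 × 10^6 / (0.15 × 5 × 10^6) = 6.411 m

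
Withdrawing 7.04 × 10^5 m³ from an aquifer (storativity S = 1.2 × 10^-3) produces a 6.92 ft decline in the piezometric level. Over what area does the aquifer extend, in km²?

Δh = 6.92 ft = 2.109 m
A = ΔV / (S × Δh) = 7.04 × 10^5 / (0.0012 × 2.109) = 2.781 × 10^8 m²
A = 2.781 × 10^8 m² = 278.1 km²

A ≈ 278 km²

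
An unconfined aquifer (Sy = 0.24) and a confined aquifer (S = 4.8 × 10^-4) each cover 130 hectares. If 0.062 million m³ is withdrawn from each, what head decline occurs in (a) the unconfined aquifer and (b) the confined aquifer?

A = 130 hectares = 1.3 × 10^6 m²
ΔV = 0.062 million m³ = 62000 m³
Unconfined: Δh_u = ΔV/(Sy·A) = 62000/(0.24 × 1.3 × 10^6) = 0.1987 m
Confined: Δh_c = ΔV/(S·A) = 62000/(4.8 × 10^-4 × 1.3 × 10^6) = 99.36 m

Δh_u ≈ 0.199 m; Δh_c ≈ 99.4 m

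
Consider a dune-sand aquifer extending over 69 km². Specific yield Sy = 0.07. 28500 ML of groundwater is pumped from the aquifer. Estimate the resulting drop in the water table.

Δh ≈ 5.9 m

A = 69 km² = 6.9 × 10^7 m²
ΔV = 28500 ML = 2.85 × 10^7 m³
Δh = ΔV / (Sy × A) = 2.85 × 10^7 m³ / (0.07 × 6.9 × 10^7 m²) = 5.901 m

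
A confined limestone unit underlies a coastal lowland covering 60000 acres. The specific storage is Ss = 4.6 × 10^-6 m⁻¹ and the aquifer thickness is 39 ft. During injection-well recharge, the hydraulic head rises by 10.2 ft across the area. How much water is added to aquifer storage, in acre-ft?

ΔV ≈ 33.5 acre-ft

b = 39 ft = 11.89 m
S = Ss × b = 4.6 × 10^-6 m⁻¹ × 11.89 m = 5.468 × 10^-5
A = 60000 acres = 2.428 × 10^8 m²
Δh = 10.2 ft = 3.109 m
ΔV = S × A × Δh = 5.468 × 10^-5 × 2.428 × 10^8 m² × 3.109 m = 41280 m³
ΔV = 41280 m³ = 33.46 acre-ft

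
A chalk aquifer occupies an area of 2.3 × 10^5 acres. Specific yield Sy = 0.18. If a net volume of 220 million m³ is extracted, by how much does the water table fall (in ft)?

A = 2.3 × 10^5 acres = 9.308 × 10^8 m²
ΔV = 220 million m³ = 2.2 × 10^8 m³
Δh = ΔV / (Sy × A) = 2.2 × 10^8 m³ / (0.18 × 9.308 × 10^8 m²) = 1.313 m
Δh = 1.313 m = 4.308 ft

Δh ≈ 4.31 ft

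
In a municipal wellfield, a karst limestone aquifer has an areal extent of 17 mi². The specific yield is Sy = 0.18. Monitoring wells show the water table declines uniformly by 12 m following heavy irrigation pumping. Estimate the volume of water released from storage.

ΔV ≈ 9.51 × 10^7 m³

A = 17 mi² = 4.403 × 10^7 m²
ΔV = Sy × A × Δh = 0.18 × 4.403 × 10^7 m² × 12 m = 9.51 × 10^7 m³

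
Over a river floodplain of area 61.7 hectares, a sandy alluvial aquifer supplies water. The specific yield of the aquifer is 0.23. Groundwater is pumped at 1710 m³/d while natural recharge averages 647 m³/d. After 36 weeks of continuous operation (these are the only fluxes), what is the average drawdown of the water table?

A = 61.7 hectares = 6.17 × 10^5 m²
Net abstraction = 1710 − 647 = 1063 m³/d
t = 36 weeks = 252 d
ΔV = Q × t = 1063 m³/d × 252 d = 2.679 × 10^5 m³
Δh = ΔV / (Sy × A) = 2.679 × 10^5 / (0.23 × 6.17 × 10^5) = 1.888 m

Δh ≈ 1.89 m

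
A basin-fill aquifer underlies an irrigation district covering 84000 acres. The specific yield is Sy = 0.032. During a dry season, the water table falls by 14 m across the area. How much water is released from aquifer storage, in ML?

A = 84000 acres = 3.399 × 10^8 m²
ΔV = Sy × A × Δh = 0.032 × 3.399 × 10^8 m² × 14 m = 1.523 × 10^8 m³
ΔV = 1.523 × 10^8 m³ = 1.523 × 10^5 ML

ΔV ≈ 1.52 × 10^5 ML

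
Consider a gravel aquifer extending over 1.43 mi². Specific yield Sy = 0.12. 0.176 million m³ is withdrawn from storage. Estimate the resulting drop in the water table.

A = 1.43 mi² = 3.704 × 10^6 m²
ΔV = 0.176 million m³ = 1.76 × 10^5 m³
Δh = ΔV / (Sy × A) = 1.76 × 10^5 m³ / (0.12 × 3.704 × 10^6 m²) = 0.396 m

Δh ≈ 0.396 m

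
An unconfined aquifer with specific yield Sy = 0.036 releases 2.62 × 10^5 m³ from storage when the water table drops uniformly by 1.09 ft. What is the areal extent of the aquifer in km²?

A ≈ 21.9 km²

Δh = 1.09 ft = 0.3322 m
A = ΔV / (Sy × Δh) = 2.62 × 10^5 / (0.036 × 0.3322) = 2.191 × 10^7 m²
A = 2.191 × 10^7 m² = 21.91 km²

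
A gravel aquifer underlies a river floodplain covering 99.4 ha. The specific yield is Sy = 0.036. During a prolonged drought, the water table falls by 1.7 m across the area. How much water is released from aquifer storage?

A = 99.4 ha = 9.94 × 10^5 m²
ΔV = Sy × A × Δh = 0.036 × 9.94 × 10^5 m² × 1.7 m = 60830 m³

ΔV ≈ 60800 m³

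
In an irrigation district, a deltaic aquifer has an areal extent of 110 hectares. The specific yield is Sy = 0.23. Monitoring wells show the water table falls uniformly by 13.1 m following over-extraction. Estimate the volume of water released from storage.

A = 110 hectares = 1.1 × 10^6 m²
ΔV = Sy × A × Δh = 0.23 × 1.1 × 10^6 m² × 13.1 m = 3.314 × 10^6 m³

ΔV ≈ 3.31 × 10^6 m³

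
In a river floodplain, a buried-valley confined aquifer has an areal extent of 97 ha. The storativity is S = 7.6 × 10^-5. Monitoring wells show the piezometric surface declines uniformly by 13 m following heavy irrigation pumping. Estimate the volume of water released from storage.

ΔV ≈ 958 m³

A = 97 ha = 9.7 × 10^5 m²
ΔV = S × A × Δh = 7.6 × 10^-5 × 9.7 × 10^5 m² × 13 m = 958.4 m³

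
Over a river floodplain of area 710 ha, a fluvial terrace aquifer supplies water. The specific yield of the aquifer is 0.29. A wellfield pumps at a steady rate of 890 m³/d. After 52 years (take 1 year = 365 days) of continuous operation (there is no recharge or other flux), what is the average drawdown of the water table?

Δh ≈ 8.2 m

A = 710 ha = 7.1 × 10^6 m²
t = 52 years = 18980 d
ΔV = Q × t = 890 m³/d × 18980 d = 1.689 × 10^7 m³
Δh = ΔV / (Sy × A) = 1.689 × 10^7 / (0.29 × 7.1 × 10^6) = 8.204 m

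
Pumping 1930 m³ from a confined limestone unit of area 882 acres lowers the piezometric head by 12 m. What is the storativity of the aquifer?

S ≈ 4.5 × 10^-5

A = 882 acres = 3.569 × 10^6 m²
S = ΔV / (A × Δh) = 1930 m³ / (3.569 × 10^6 m² × 12 m) = 4.506 × 10^-5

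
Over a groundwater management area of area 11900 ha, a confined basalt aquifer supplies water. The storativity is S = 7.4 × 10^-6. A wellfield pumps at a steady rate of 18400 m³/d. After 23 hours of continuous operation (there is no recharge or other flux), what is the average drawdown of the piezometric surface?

A = 11900 ha = 1.19 × 10^8 m²
t = 23 hours = 0.9583 d
ΔV = Q × t = 18400 m³/d × 0.9583 d = 17630 m³
Δh = ΔV / (S × A) = 17630 / (7.4 × 10^-6 × 1.19 × 10^8) = 20.02 m

Δh ≈ 20 m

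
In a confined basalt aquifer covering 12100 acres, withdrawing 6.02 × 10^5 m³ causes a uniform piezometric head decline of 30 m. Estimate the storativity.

S ≈ 4.1 × 10^-4

A = 12100 acres = 4.897 × 10^7 m²
S = ΔV / (A × Δh) = 6.02 × 10^5 m³ / (4.897 × 10^7 m² × 30 m) = 4.098 × 10^-4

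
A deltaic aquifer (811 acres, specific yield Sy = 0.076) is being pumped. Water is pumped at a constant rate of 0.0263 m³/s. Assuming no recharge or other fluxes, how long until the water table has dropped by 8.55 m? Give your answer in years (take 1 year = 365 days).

A = 811 acres = 3.282 × 10^6 m²
ΔV = Sy × A × Δh = 0.076 × 3.282 × 10^6 × 8.55 = 2.133 × 10^6 m³
Q = 0.0263 m³/s = 2272 m³/d
t = ΔV / Q = 2.133 × 10^6 m³ / 2272 m³/d = 938.5 d
t = 938.5 d ≈ 2.571 years

t ≈ 2.57 years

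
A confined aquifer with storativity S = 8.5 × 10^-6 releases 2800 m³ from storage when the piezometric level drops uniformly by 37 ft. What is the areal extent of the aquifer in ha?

Δh = 37 ft = 11.28 m
A = ΔV / (S × Δh) = 2800 / (8.5 × 10^-6 × 11.28) = 2.921 × 10^7 m²
A = 2.921 × 10^7 m² = 2921 ha

A ≈ 2920 ha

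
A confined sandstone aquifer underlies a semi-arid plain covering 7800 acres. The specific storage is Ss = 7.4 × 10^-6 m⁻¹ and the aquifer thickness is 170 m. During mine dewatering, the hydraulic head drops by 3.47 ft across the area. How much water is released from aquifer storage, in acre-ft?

ΔV ≈ 34 acre-ft

S = Ss × b = 7.4 × 10^-6 m⁻¹ × 170 m = 1.258 × 10^-3
A = 7800 acres = 3.157 × 10^7 m²
Δh = 3.47 ft = 1.058 m
ΔV = S × A × Δh = 0.001258 × 3.157 × 10^7 m² × 1.058 m = 42000 m³
ΔV = 42000 m³ = 34.05 acre-ft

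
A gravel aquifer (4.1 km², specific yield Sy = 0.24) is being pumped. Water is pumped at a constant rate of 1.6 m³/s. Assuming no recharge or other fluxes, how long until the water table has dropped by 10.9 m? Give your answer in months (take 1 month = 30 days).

t ≈ 2.59 months

A = 4.1 km² = 4.1 × 10^6 m²
ΔV = Sy × A × Δh = 0.24 × 4.1 × 10^6 × 10.9 = 1.073 × 10^7 m³
Q = 1.6 m³/s = 1.382 × 10^5 m³/d
t = ΔV / Q = 1.073 × 10^7 m³ / 1.382 × 10^5 m³/d = 77.59 d
t = 77.59 d ≈ 2.586 months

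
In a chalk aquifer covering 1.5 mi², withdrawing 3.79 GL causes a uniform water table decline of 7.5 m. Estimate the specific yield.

Sy ≈ 0.13

A = 1.5 mi² = 3.885 × 10^6 m²
ΔV = 3.79 GL = 3.79 × 10^6 m³
Sy = ΔV / (A × Δh) = 3.79 × 10^6 m³ / (3.885 × 10^6 m² × 7.5 m) = 0.1301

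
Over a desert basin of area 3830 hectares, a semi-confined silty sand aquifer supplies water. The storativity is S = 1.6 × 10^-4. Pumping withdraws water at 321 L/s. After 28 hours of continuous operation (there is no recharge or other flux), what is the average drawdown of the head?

Δh ≈ 5.28 m

A = 3830 hectares = 3.83 × 10^7 m²
Q = 321 L/s = 27730 m³/d
t = 28 hours = 1.167 d
ΔV = Q × t = 27730 m³/d × 1.167 d = 32360 m³
Δh = ΔV / (S × A) = 32360 / (1.6 × 10^-4 × 3.83 × 10^7) = 5.28 m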